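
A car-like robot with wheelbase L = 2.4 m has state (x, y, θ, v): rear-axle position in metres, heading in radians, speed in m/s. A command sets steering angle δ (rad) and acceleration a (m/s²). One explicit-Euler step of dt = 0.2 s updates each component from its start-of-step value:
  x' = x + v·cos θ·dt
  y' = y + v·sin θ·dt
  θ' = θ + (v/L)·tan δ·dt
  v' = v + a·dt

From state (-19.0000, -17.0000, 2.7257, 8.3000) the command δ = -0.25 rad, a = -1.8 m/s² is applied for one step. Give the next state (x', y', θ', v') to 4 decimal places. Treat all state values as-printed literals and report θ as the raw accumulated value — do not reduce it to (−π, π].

(-20.5185, -16.3293, 2.5491, 7.9400)

x' = -19.0000 + 8.3000·cos(2.7257)·0.2 = -20.5185
y' = -17.0000 + 8.3000·sin(2.7257)·0.2 = -16.3293
θ' = 2.7257 + (8.3000/2.4)·tan(-0.25)·0.2 = 2.5491
v' = 8.3000 − 1.8000·0.2 = 7.9400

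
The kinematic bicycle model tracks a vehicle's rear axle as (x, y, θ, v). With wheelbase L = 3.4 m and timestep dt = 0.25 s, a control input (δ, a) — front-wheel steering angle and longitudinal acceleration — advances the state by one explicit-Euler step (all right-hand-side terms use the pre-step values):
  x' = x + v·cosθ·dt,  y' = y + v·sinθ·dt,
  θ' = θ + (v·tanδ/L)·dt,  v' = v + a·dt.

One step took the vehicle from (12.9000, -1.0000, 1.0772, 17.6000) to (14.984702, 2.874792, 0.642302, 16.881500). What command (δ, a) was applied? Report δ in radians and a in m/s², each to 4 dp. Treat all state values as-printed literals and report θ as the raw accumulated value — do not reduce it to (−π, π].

δ = -0.3242, a = -2.8740

a = (v'−v)/dt = (-0.718500)/0.25 = -2.8740
Δθ = θ'−θ = -0.434898;  (v·dt/L) = 17.6000·0.25/3.4 = 1.294118
tan δ = Δθ·L/(v·dt) = -0.336058  →  δ = -0.3242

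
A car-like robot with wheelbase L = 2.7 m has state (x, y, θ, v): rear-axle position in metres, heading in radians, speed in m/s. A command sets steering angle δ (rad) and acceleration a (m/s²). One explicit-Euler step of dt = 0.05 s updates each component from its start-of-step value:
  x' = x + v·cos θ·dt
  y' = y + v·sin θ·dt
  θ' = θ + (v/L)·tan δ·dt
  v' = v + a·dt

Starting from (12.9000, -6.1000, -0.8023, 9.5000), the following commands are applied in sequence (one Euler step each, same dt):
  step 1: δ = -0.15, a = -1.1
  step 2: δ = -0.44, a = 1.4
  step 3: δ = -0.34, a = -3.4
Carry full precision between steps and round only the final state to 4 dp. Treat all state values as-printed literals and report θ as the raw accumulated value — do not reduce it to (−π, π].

after step 1 (δ=-0.15, a=-1.1): (13.230151, -6.441504, -0.828889, 9.445000)
after step 2 (δ=-0.44, a=1.4): (13.549248, -6.789638, -0.911232, 9.515000)
after step 3 (δ=-0.34, a=-3.4): (13.840775, -7.165604, -0.973561, 9.345000)

(13.8408, -7.1656, -0.9736, 9.3450)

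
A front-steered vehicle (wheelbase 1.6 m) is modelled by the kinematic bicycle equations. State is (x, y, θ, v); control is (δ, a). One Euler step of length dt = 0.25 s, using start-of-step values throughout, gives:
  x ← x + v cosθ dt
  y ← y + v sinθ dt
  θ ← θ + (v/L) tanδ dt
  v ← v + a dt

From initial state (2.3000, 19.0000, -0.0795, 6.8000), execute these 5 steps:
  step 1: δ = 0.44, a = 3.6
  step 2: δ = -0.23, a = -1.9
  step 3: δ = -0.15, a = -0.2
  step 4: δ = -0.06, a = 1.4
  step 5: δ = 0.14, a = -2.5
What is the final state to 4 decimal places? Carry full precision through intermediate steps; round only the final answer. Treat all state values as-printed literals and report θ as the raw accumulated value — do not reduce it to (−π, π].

(11.2055, 19.6589, 0.0667, 6.9000)

after step 1 (δ=0.44, a=3.6): (3.994631, 18.864992, 0.420704, 7.700000)
after step 2 (δ=-0.23, a=-1.9): (5.751774, 19.651169, 0.139001, 7.225000)
after step 3 (δ=-0.15, a=-0.2): (7.540602, 19.901431, -0.031617, 7.175000)
after step 4 (δ=-0.06, a=1.4): (9.333456, 19.844728, -0.098963, 7.525000)
after step 5 (δ=0.14, a=-2.5): (11.205501, 19.658857, 0.066730, 6.900000)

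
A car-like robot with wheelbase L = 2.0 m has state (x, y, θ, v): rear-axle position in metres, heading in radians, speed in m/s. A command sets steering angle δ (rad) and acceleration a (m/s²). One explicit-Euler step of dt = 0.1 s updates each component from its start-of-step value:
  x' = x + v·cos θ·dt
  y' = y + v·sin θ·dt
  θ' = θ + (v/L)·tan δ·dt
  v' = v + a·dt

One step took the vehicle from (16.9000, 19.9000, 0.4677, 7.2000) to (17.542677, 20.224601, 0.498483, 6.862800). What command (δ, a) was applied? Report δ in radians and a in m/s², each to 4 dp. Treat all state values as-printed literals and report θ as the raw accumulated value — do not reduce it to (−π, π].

δ = 0.0853, a = -3.3720

a = (v'−v)/dt = (-0.337200)/0.1 = -3.3720
Δθ = θ'−θ = 0.030783;  (v·dt/L) = 7.2000·0.1/2.0 = 0.360000
tan δ = Δθ·L/(v·dt) = 0.085508  →  δ = 0.0853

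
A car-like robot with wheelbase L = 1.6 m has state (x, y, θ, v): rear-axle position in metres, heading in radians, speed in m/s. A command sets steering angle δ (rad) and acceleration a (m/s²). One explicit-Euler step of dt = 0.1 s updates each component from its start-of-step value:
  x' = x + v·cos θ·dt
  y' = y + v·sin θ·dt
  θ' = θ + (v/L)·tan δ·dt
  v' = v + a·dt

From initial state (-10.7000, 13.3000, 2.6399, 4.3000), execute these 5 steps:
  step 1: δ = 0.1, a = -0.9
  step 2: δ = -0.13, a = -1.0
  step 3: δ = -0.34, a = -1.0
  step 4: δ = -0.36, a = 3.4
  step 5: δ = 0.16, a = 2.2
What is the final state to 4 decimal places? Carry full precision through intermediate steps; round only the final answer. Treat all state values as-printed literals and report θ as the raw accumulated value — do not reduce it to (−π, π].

after step 1 (δ=0.1, a=-0.9): (-11.077011, 13.506791, 2.666865, 4.210000)
after step 2 (δ=-0.13, a=-1.0): (-11.451456, 13.699229, 2.632465, 4.110000)
after step 3 (δ=-0.34, a=-1.0): (-11.810328, 13.899557, 2.541599, 4.010000)
after step 4 (δ=-0.36, a=3.4): (-12.141289, 14.125977, 2.447263, 4.350000)
after step 5 (δ=0.16, a=2.2): (-12.475579, 14.404320, 2.491138, 4.570000)

(-12.4756, 14.4043, 2.4911, 4.5700)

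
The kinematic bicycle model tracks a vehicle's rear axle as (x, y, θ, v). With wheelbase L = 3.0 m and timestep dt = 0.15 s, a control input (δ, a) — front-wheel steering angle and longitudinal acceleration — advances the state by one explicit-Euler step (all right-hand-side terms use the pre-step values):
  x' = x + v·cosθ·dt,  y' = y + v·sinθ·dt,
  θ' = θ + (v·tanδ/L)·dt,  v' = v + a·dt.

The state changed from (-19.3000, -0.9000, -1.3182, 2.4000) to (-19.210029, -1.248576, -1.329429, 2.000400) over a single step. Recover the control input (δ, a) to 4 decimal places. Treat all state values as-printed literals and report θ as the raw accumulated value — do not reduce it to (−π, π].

a = (v'−v)/dt = (-0.399600)/0.15 = -2.6640
Δθ = θ'−θ = -0.011229;  (v·dt/L) = 2.4000·0.15/3.0 = 0.120000
tan δ = Δθ·L/(v·dt) = -0.093575  →  δ = -0.0933

δ = -0.0933, a = -2.6640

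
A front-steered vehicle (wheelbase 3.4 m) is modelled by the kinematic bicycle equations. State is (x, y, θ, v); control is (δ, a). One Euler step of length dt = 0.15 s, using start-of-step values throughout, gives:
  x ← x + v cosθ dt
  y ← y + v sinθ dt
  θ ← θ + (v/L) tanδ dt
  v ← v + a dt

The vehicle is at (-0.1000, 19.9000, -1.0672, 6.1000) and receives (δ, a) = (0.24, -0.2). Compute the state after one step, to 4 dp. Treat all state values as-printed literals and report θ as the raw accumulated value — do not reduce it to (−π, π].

x' = -0.1000 + 6.1000·cos(-1.0672)·0.15 = 0.3416
y' = 19.9000 + 6.1000·sin(-1.0672)·0.15 = 19.0986
θ' = -1.0672 + (6.1000/3.4)·tan(0.24)·0.15 = -1.0013
v' = 6.1000 − 0.2000·0.15 = 6.0700

(0.3416, 19.0986, -1.0013, 6.0700)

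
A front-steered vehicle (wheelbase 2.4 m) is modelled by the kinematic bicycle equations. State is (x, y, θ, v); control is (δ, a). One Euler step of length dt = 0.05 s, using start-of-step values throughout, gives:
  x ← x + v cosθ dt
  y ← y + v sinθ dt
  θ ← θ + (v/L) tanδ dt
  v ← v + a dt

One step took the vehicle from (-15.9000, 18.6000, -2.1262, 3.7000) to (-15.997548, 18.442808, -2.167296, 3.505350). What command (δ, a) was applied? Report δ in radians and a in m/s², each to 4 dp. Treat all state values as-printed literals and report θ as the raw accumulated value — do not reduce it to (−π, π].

δ = -0.4898, a = -3.8930

a = (v'−v)/dt = (-0.194650)/0.05 = -3.8930
Δθ = θ'−θ = -0.041096;  (v·dt/L) = 3.7000·0.05/2.4 = 0.077083
tan δ = Δθ·L/(v·dt) = -0.533137  →  δ = -0.4898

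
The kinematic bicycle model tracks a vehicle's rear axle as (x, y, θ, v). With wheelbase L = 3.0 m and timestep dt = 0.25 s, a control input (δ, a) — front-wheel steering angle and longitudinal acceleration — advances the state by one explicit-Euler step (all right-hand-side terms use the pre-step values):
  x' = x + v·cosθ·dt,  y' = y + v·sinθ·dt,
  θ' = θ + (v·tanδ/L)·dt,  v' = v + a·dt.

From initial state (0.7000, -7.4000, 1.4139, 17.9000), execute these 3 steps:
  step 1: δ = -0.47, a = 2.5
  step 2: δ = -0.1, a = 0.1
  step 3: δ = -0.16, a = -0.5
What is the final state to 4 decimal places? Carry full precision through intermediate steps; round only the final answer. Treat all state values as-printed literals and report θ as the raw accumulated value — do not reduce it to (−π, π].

after step 1 (δ=-0.47, a=2.5): (1.399234, -2.979966, 0.656184, 18.525000)
after step 2 (δ=-0.1, a=0.1): (5.068694, -0.154450, 0.501293, 18.550000)
after step 3 (δ=-0.16, a=-0.5): (9.135606, 2.074144, 0.251827, 18.425000)

(9.1356, 2.0741, 0.2518, 18.4250)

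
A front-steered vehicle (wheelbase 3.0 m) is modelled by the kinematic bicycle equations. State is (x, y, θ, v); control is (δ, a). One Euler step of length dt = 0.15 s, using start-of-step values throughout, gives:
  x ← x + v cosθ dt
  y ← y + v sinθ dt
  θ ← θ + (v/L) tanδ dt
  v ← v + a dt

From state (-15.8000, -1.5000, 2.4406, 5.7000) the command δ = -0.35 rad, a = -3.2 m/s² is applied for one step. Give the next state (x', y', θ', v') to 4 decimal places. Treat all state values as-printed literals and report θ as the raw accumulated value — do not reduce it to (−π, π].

x' = -15.8000 + 5.7000·cos(2.4406)·0.15 = -16.4534
y' = -1.5000 + 5.7000·sin(2.4406)·0.15 = -0.9485
θ' = 2.4406 + (5.7000/3.0)·tan(-0.35)·0.15 = 2.3366
v' = 5.7000 − 3.2000·0.15 = 5.2200

(-16.4534, -0.9485, 2.3366, 5.2200)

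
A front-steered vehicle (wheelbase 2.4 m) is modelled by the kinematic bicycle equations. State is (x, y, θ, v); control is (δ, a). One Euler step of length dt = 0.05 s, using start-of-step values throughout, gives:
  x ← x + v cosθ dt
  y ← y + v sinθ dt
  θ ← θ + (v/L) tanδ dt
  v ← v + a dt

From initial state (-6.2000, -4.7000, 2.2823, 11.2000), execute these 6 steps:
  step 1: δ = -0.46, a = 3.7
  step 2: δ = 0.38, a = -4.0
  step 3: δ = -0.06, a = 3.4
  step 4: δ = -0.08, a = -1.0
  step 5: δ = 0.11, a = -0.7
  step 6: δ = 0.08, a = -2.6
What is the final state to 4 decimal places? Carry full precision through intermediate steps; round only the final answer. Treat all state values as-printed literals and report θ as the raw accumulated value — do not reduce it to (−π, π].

after step 1 (δ=-0.46, a=3.7): (-6.565665, -4.275867, 2.166695, 11.385000)
after step 2 (δ=0.38, a=-4.0): (-6.885158, -3.804730, 2.261431, 11.185000)
after step 3 (δ=-0.06, a=3.4): (-7.241415, -3.373637, 2.247433, 11.355000)
after step 4 (δ=-0.08, a=-1.0): (-7.596926, -2.930972, 2.228467, 11.305000)
after step 5 (δ=0.11, a=-0.7): (-7.942449, -2.483623, 2.254480, 11.270000)
after step 6 (δ=0.08, a=-2.6): (-8.298386, -2.046769, 2.273303, 11.140000)

(-8.2984, -2.0468, 2.2733, 11.1400)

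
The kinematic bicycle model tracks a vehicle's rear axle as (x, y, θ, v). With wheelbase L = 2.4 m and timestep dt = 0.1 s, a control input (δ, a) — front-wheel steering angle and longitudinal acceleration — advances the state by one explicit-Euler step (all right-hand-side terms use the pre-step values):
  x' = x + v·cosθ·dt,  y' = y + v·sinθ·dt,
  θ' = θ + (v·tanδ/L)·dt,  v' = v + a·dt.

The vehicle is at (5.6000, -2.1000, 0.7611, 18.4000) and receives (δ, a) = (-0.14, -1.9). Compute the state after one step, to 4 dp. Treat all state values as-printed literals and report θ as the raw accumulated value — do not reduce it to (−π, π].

(6.9323, -0.8309, 0.6531, 18.2100)

x' = 5.6000 + 18.4000·cos(0.7611)·0.1 = 6.9323
y' = -2.1000 + 18.4000·sin(0.7611)·0.1 = -0.8309
θ' = 0.7611 + (18.4000/2.4)·tan(-0.14)·0.1 = 0.6531
v' = 18.4000 − 1.9000·0.1 = 18.2100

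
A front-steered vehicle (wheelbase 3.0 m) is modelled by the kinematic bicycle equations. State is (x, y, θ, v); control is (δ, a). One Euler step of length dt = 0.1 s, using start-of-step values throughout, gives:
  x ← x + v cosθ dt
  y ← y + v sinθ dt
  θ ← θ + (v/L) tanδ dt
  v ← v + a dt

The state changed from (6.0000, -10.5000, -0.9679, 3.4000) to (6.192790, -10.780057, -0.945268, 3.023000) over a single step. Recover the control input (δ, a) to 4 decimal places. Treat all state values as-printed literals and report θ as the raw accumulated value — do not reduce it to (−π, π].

a = (v'−v)/dt = (-0.377000)/0.1 = -3.7700
Δθ = θ'−θ = 0.022632;  (v·dt/L) = 3.4000·0.1/3.0 = 0.113333
tan δ = Δθ·L/(v·dt) = 0.199694  →  δ = 0.1971

δ = 0.1971, a = -3.7700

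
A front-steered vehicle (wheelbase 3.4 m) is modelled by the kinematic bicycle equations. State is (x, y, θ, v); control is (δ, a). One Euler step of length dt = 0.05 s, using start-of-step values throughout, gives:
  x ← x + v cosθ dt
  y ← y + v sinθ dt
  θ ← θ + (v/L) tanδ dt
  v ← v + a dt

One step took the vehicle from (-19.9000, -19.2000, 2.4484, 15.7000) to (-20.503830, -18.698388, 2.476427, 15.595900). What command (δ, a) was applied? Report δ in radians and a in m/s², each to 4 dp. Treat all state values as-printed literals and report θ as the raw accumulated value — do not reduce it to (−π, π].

δ = 0.1208, a = -2.0820

a = (v'−v)/dt = (-0.104100)/0.05 = -2.0820
Δθ = θ'−θ = 0.028027;  (v·dt/L) = 15.7000·0.05/3.4 = 0.230882
tan δ = Δθ·L/(v·dt) = 0.121391  →  δ = 0.1208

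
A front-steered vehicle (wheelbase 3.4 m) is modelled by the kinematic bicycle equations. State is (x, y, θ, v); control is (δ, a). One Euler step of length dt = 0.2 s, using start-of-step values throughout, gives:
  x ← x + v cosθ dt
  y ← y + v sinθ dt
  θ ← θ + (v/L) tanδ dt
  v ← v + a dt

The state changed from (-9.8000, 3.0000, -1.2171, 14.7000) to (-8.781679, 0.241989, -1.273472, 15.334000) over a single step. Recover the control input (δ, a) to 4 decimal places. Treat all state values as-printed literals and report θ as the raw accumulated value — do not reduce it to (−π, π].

δ = -0.0651, a = 3.1700

a = (v'−v)/dt = (0.634000)/0.2 = 3.1700
Δθ = θ'−θ = -0.056372;  (v·dt/L) = 14.7000·0.2/3.4 = 0.864706
tan δ = Δθ·L/(v·dt) = -0.065192  →  δ = -0.0651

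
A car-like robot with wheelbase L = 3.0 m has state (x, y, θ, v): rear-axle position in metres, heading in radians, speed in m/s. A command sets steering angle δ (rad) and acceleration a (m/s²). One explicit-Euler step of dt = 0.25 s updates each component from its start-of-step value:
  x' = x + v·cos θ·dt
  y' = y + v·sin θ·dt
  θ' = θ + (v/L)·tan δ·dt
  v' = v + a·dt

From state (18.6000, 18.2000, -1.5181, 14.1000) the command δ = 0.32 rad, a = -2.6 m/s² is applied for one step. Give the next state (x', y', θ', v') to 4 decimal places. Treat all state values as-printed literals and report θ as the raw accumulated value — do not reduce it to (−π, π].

(18.7857, 14.6799, -1.1287, 13.4500)

x' = 18.6000 + 14.1000·cos(-1.5181)·0.25 = 18.7857
y' = 18.2000 + 14.1000·sin(-1.5181)·0.25 = 14.6799
θ' = -1.5181 + (14.1000/3.0)·tan(0.32)·0.25 = -1.1287
v' = 14.1000 − 2.6000·0.25 = 13.4500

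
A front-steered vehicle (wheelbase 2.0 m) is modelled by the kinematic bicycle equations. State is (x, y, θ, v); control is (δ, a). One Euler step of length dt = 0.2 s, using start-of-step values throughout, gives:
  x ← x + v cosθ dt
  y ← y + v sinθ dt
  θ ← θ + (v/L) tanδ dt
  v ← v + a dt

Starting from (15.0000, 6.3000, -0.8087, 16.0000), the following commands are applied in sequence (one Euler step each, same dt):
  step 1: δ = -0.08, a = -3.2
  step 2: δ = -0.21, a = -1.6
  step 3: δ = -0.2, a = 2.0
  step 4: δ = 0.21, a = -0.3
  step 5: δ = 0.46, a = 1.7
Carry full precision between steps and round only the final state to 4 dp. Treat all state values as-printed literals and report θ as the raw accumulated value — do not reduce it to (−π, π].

(20.9396, -7.3554, -0.4781, 15.7200)

after step 1 (δ=-0.08, a=-3.2): (17.209406, 3.985151, -0.936974, 15.360000)
after step 2 (δ=-0.21, a=-1.6): (19.028734, 1.509827, -1.264361, 15.040000)
after step 3 (δ=-0.2, a=2.0): (19.936135, -1.358045, -1.569236, 15.440000)
after step 4 (δ=0.21, a=-0.3): (19.940951, -4.446041, -1.240145, 15.380000)
after step 5 (δ=0.46, a=1.7): (20.939604, -7.355417, -0.478144, 15.720000)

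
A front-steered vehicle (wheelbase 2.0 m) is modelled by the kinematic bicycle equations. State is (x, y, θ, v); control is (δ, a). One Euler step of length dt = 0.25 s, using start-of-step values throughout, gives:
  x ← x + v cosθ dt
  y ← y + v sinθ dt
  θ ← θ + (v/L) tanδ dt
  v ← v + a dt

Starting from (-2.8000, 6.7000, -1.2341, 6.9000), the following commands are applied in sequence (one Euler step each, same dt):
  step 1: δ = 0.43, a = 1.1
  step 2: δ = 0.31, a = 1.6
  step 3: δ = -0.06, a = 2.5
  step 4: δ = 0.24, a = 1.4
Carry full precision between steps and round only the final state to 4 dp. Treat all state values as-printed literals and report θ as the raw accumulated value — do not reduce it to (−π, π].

after step 1 (δ=0.43, a=1.1): (-2.230111, 5.071857, -0.838539, 7.175000)
after step 2 (δ=0.31, a=1.6): (-1.030899, 3.737903, -0.551246, 7.575000)
after step 3 (δ=-0.06, a=2.5): (0.582335, 2.746054, -0.608126, 8.200000)
after step 4 (δ=0.24, a=1.4): (2.264811, 1.574826, -0.357292, 8.550000)

(2.2648, 1.5748, -0.3573, 8.5500)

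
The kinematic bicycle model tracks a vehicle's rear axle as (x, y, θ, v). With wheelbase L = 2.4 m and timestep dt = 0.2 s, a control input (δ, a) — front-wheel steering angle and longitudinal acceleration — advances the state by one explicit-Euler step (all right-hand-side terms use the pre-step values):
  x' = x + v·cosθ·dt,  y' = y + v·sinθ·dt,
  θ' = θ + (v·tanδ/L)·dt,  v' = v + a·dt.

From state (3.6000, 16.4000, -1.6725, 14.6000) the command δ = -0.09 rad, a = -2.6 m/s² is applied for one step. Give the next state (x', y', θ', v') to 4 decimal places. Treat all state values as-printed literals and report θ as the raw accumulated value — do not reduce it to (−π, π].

(3.3035, 13.4951, -1.7823, 14.0800)

x' = 3.6000 + 14.6000·cos(-1.6725)·0.2 = 3.3035
y' = 16.4000 + 14.6000·sin(-1.6725)·0.2 = 13.4951
θ' = -1.6725 + (14.6000/2.4)·tan(-0.09)·0.2 = -1.7823
v' = 14.6000 − 2.6000·0.2 = 14.0800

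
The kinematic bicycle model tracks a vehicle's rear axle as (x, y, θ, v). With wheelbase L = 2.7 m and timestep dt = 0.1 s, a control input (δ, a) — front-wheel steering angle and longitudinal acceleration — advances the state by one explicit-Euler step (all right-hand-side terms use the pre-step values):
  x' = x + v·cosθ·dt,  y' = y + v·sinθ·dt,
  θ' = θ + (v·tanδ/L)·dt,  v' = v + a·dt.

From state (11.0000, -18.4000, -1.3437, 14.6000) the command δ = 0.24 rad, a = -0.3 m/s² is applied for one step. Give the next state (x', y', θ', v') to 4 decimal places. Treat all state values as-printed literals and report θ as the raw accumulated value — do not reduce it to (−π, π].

x' = 11.0000 + 14.6000·cos(-1.3437)·0.1 = 11.3287
y' = -18.4000 + 14.6000·sin(-1.3437)·0.1 = -19.8225
θ' = -1.3437 + (14.6000/2.7)·tan(0.24)·0.1 = -1.2114
v' = 14.6000 − 0.3000·0.1 = 14.5700

(11.3287, -19.8225, -1.2114, 14.5700)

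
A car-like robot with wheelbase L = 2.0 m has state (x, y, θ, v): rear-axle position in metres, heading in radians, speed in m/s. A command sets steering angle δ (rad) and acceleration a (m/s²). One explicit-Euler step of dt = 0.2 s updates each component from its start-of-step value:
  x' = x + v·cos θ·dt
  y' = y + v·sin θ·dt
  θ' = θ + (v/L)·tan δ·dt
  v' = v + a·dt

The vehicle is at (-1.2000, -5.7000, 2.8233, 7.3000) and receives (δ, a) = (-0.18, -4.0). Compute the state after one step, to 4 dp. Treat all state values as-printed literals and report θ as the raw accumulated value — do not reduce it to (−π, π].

(-2.5867, -5.2431, 2.6905, 6.5000)

x' = -1.2000 + 7.3000·cos(2.8233)·0.2 = -2.5867
y' = -5.7000 + 7.3000·sin(2.8233)·0.2 = -5.2431
θ' = 2.8233 + (7.3000/2.0)·tan(-0.18)·0.2 = 2.6905
v' = 7.3000 − 4.0000·0.2 = 6.5000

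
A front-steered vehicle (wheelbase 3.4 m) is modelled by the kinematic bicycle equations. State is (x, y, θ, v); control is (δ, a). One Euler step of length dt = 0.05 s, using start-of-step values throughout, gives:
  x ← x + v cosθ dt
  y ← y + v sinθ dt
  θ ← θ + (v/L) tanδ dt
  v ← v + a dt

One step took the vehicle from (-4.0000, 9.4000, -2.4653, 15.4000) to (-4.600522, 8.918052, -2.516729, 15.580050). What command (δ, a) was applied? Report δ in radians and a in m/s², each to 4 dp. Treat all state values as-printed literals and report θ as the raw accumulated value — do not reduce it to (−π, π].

a = (v'−v)/dt = (0.180050)/0.05 = 3.6010
Δθ = θ'−θ = -0.051429;  (v·dt/L) = 15.4000·0.05/3.4 = 0.226471
tan δ = Δθ·L/(v·dt) = -0.227089  →  δ = -0.2233

δ = -0.2233, a = 3.6010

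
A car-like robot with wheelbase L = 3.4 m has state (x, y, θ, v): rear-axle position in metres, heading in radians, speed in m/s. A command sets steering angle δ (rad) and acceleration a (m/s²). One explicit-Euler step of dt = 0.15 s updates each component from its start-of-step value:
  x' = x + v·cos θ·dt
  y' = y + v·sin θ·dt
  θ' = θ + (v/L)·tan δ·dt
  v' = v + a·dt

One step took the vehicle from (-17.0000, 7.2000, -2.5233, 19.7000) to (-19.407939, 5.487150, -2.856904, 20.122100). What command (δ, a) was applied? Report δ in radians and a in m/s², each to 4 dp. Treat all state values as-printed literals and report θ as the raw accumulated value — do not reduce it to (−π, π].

δ = -0.3665, a = 2.8140

a = (v'−v)/dt = (0.422100)/0.15 = 2.8140
Δθ = θ'−θ = -0.333604;  (v·dt/L) = 19.7000·0.15/3.4 = 0.869118
tan δ = Δθ·L/(v·dt) = -0.383842  →  δ = -0.3665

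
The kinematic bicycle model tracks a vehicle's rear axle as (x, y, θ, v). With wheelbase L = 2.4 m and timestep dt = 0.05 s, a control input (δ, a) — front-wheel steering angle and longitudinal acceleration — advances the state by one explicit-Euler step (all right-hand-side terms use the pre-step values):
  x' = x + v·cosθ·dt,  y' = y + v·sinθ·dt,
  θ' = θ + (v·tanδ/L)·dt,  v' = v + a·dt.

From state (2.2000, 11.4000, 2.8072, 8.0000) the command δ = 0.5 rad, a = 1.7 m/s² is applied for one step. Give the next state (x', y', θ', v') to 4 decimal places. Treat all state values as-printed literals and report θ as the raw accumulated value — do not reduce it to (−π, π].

(1.8222, 11.5313, 2.8983, 8.0850)

x' = 2.2000 + 8.0000·cos(2.8072)·0.05 = 1.8222
y' = 11.4000 + 8.0000·sin(2.8072)·0.05 = 11.5313
θ' = 2.8072 + (8.0000/2.4)·tan(0.5)·0.05 = 2.8983
v' = 8.0000 + 1.7000·0.05 = 8.0850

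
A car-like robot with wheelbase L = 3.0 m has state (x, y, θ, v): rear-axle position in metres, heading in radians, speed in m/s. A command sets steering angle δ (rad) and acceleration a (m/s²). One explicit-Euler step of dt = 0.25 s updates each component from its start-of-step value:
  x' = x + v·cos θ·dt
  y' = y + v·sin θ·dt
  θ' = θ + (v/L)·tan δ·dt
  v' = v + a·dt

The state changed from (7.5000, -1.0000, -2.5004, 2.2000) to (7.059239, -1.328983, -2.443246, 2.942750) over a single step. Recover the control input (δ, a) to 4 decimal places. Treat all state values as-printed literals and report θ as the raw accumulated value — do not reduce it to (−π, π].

δ = 0.3022, a = 2.9710

a = (v'−v)/dt = (0.742750)/0.25 = 2.9710
Δθ = θ'−θ = 0.057154;  (v·dt/L) = 2.2000·0.25/3.0 = 0.183333
tan δ = Δθ·L/(v·dt) = 0.311749  →  δ = 0.3022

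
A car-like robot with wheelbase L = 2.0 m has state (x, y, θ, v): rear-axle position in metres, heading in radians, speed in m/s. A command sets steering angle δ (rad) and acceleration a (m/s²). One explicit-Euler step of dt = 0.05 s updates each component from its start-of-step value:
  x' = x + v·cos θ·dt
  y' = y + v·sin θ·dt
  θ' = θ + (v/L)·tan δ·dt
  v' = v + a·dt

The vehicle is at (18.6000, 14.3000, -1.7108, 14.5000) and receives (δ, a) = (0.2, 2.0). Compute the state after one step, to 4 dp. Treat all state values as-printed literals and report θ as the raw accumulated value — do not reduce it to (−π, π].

x' = 18.6000 + 14.5000·cos(-1.7108)·0.05 = 18.4988
y' = 14.3000 + 14.5000·sin(-1.7108)·0.05 = 13.5821
θ' = -1.7108 + (14.5000/2.0)·tan(0.2)·0.05 = -1.6373
v' = 14.5000 + 2.0000·0.05 = 14.6000

(18.4988, 13.5821, -1.6373, 14.6000)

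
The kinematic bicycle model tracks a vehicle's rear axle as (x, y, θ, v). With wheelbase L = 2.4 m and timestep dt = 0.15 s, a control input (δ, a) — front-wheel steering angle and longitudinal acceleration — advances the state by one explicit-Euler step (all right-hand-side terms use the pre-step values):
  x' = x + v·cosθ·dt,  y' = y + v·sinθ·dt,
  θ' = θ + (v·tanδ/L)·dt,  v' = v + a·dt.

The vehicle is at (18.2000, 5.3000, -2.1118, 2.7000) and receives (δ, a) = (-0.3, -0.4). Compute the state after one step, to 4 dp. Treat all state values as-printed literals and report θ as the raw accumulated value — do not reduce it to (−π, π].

x' = 18.2000 + 2.7000·cos(-2.1118)·0.15 = 17.9914
y' = 5.3000 + 2.7000·sin(-2.1118)·0.15 = 4.9528
θ' = -2.1118 + (2.7000/2.4)·tan(-0.3)·0.15 = -2.1640
v' = 2.7000 − 0.4000·0.15 = 2.6400

(17.9914, 4.9528, -2.1640, 2.6400)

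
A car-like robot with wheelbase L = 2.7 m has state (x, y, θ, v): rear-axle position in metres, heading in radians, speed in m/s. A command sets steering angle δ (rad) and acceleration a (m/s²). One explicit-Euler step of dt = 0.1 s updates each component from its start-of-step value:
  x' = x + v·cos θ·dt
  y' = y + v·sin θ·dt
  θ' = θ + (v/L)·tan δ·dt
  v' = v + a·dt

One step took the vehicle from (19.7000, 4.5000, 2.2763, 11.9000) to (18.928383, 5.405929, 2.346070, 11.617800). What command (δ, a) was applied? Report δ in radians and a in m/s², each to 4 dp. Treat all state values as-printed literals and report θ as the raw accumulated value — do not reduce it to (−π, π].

δ = 0.1570, a = -2.8220

a = (v'−v)/dt = (-0.282200)/0.1 = -2.8220
Δθ = θ'−θ = 0.069770;  (v·dt/L) = 11.9000·0.1/2.7 = 0.440741
tan δ = Δθ·L/(v·dt) = 0.158302  →  δ = 0.1570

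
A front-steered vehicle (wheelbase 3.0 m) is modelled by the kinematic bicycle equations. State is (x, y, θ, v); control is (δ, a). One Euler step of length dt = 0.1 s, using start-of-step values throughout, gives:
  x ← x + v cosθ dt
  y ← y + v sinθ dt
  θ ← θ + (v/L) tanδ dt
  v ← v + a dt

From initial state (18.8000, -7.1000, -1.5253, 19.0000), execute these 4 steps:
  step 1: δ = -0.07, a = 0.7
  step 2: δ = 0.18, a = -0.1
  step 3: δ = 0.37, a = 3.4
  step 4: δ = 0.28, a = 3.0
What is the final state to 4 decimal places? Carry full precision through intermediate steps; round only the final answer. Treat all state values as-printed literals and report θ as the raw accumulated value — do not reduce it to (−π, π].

(19.7997, -14.6115, -1.0217, 19.7000)

after step 1 (δ=-0.07, a=0.7): (18.886413, -8.998034, -1.569706, 19.070000)
after step 2 (δ=0.18, a=-0.1): (18.888493, -10.905033, -1.454034, 19.060000)
after step 3 (δ=0.37, a=3.4): (19.110536, -12.798055, -1.207612, 19.400000)
after step 4 (δ=0.28, a=3.0): (19.799727, -14.611509, -1.021660, 19.700000)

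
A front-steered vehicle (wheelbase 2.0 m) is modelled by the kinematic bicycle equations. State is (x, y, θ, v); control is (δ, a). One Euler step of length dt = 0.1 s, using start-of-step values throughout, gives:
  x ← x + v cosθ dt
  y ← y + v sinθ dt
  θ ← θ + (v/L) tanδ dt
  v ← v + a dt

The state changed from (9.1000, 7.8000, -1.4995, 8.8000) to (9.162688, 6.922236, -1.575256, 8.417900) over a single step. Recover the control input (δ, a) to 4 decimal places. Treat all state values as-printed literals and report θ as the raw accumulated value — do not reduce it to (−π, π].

a = (v'−v)/dt = (-0.382100)/0.1 = -3.8210
Δθ = θ'−θ = -0.075756;  (v·dt/L) = 8.8000·0.1/2.0 = 0.440000
tan δ = Δθ·L/(v·dt) = -0.172173  →  δ = -0.1705

δ = -0.1705, a = -3.8210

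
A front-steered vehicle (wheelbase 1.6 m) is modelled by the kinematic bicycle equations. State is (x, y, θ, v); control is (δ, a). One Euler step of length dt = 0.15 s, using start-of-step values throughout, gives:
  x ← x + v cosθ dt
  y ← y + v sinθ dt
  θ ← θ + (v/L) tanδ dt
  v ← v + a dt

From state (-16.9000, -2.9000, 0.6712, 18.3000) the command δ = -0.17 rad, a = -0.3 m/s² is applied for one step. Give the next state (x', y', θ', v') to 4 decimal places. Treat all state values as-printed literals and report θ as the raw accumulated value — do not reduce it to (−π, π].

(-14.7505, -1.1928, 0.3767, 18.2550)

x' = -16.9000 + 18.3000·cos(0.6712)·0.15 = -14.7505
y' = -2.9000 + 18.3000·sin(0.6712)·0.15 = -1.1928
θ' = 0.6712 + (18.3000/1.6)·tan(-0.17)·0.15 = 0.3767
v' = 18.3000 − 0.3000·0.15 = 18.2550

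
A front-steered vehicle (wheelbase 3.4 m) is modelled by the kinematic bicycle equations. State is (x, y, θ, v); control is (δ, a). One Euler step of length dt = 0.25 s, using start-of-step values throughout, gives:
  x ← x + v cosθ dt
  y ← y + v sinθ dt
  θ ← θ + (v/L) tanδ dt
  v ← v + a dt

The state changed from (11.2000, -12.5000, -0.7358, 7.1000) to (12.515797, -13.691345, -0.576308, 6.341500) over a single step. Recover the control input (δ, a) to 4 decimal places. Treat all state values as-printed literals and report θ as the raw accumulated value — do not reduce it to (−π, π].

δ = 0.2965, a = -3.0340

a = (v'−v)/dt = (-0.758500)/0.25 = -3.0340
Δθ = θ'−θ = 0.159492;  (v·dt/L) = 7.1000·0.25/3.4 = 0.522059
tan δ = Δθ·L/(v·dt) = 0.305506  →  δ = 0.2965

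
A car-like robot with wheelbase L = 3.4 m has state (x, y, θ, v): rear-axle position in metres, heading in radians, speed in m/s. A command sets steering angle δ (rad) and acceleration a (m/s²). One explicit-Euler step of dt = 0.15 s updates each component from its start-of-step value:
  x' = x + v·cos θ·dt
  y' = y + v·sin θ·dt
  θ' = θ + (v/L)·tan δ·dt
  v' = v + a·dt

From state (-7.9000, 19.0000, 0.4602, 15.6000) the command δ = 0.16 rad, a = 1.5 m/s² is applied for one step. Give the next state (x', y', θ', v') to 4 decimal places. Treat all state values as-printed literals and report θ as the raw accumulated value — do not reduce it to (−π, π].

(-5.8034, 20.0393, 0.5713, 15.8250)

x' = -7.9000 + 15.6000·cos(0.4602)·0.15 = -5.8034
y' = 19.0000 + 15.6000·sin(0.4602)·0.15 = 20.0393
θ' = 0.4602 + (15.6000/3.4)·tan(0.16)·0.15 = 0.5713
v' = 15.6000 + 1.5000·0.15 = 15.8250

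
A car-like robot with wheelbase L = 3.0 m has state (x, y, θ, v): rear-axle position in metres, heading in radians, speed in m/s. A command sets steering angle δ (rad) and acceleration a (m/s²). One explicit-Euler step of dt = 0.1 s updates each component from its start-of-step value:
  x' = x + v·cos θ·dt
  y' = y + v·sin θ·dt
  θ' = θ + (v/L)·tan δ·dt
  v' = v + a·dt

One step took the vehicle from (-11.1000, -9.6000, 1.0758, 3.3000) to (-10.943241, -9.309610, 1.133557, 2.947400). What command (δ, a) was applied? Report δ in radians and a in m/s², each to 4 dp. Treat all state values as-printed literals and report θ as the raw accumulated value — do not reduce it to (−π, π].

δ = 0.4835, a = -3.5260

a = (v'−v)/dt = (-0.352600)/0.1 = -3.5260
Δθ = θ'−θ = 0.057757;  (v·dt/L) = 3.3000·0.1/3.0 = 0.110000
tan δ = Δθ·L/(v·dt) = 0.525064  →  δ = 0.4835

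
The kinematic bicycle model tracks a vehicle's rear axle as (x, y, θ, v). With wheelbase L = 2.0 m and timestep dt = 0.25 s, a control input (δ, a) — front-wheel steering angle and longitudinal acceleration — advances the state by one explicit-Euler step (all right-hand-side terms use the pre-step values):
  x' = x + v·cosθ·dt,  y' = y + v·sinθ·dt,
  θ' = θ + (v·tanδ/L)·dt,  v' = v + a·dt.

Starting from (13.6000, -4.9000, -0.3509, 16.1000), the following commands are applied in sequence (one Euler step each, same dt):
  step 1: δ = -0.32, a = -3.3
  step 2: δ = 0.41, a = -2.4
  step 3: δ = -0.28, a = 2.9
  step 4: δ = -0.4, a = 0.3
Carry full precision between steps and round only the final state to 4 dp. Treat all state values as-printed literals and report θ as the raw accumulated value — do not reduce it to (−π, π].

(25.8956, -12.7440, -1.5293, 15.4750)

after step 1 (δ=-0.32, a=-3.3): (17.379731, -6.283566, -1.017821, 15.275000)
after step 2 (δ=0.41, a=-2.4): (19.385420, -9.533191, -0.187947, 14.675000)
after step 3 (δ=-0.28, a=2.9): (22.989563, -10.218670, -0.715430, 15.400000)
after step 4 (δ=-0.4, a=0.3): (25.895587, -12.744046, -1.529307, 15.475000)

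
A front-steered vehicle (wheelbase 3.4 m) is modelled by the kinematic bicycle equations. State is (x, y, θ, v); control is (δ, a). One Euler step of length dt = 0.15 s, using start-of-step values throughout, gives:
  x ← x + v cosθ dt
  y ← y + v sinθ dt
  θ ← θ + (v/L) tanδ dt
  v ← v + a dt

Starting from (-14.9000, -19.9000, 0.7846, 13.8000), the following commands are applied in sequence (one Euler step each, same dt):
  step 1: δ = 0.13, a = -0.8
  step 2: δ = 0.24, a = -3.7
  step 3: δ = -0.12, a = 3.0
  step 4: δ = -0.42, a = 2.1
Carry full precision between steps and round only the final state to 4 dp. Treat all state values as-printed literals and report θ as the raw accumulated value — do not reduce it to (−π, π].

(-9.8614, -13.5607, 0.6746, 13.8900)

after step 1 (δ=0.13, a=-0.8): (-13.435121, -18.437458, 0.864196, 13.680000)
after step 2 (δ=0.24, a=-3.7): (-12.102856, -16.876761, 1.011890, 13.125000)
after step 3 (δ=-0.12, a=3.0): (-11.058908, -15.207585, 0.942069, 13.575000)
after step 4 (δ=-0.42, a=2.1): (-9.861357, -13.560714, 0.674618, 13.890000)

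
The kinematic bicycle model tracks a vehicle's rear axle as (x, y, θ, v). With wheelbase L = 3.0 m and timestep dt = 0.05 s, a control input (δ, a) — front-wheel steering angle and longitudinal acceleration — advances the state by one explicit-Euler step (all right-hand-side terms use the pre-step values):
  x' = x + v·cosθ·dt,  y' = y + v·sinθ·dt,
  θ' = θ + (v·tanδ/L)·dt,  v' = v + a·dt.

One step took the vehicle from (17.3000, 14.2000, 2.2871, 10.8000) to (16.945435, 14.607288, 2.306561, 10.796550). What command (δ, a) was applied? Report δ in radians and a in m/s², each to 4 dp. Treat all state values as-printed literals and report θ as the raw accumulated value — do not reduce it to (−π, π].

δ = 0.1077, a = -0.0690

a = (v'−v)/dt = (-0.003450)/0.05 = -0.0690
Δθ = θ'−θ = 0.019461;  (v·dt/L) = 10.8000·0.05/3.0 = 0.180000
tan δ = Δθ·L/(v·dt) = 0.108117  →  δ = 0.1077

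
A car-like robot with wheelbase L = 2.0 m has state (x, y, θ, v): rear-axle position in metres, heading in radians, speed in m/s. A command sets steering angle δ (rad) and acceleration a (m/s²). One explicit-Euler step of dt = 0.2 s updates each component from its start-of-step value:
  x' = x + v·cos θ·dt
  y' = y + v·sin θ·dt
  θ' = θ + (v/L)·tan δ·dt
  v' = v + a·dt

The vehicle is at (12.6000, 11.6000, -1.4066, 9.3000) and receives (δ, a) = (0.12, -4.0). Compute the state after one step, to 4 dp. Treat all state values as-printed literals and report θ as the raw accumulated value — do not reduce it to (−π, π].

x' = 12.6000 + 9.3000·cos(-1.4066)·0.2 = 12.9040
y' = 11.6000 + 9.3000·sin(-1.4066)·0.2 = 9.7650
θ' = -1.4066 + (9.3000/2.0)·tan(0.12)·0.2 = -1.2945
v' = 9.3000 − 4.0000·0.2 = 8.5000

(12.9040, 9.7650, -1.2945, 8.5000)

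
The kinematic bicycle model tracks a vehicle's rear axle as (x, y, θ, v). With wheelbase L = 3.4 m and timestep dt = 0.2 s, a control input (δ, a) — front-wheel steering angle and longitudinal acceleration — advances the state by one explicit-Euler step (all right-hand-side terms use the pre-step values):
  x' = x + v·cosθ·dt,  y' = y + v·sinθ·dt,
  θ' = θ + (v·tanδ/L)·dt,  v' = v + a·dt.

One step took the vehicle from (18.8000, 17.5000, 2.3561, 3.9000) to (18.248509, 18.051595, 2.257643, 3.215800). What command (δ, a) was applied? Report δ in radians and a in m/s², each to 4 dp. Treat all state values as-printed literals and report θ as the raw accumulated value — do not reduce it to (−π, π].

a = (v'−v)/dt = (-0.684200)/0.2 = -3.4210
Δθ = θ'−θ = -0.098457;  (v·dt/L) = 3.9000·0.2/3.4 = 0.229412
tan δ = Δθ·L/(v·dt) = -0.429172  →  δ = -0.4054

δ = -0.4054, a = -3.4210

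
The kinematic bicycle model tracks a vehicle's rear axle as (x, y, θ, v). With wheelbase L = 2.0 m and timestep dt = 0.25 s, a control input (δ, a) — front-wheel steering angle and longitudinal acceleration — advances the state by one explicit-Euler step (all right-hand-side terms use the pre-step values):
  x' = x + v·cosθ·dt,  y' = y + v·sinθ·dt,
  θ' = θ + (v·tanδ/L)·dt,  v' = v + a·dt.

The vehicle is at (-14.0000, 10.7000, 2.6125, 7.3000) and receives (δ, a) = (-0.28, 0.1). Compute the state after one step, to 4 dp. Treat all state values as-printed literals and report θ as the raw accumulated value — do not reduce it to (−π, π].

x' = -14.0000 + 7.3000·cos(2.6125)·0.25 = -15.5755
y' = 10.7000 + 7.3000·sin(2.6125)·0.25 = 11.6212
θ' = 2.6125 + (7.3000/2.0)·tan(-0.28)·0.25 = 2.3501
v' = 7.3000 + 0.1000·0.25 = 7.3250

(-15.5755, 11.6212, 2.3501, 7.3250)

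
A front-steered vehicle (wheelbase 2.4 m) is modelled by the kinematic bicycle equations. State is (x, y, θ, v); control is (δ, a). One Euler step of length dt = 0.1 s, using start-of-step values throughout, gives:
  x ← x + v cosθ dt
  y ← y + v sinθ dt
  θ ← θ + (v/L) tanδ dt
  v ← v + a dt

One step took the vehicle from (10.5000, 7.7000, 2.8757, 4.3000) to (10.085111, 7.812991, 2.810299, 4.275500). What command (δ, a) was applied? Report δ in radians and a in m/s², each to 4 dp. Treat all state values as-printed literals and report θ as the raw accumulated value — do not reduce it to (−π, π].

δ = -0.3500, a = -0.2450

a = (v'−v)/dt = (-0.024500)/0.1 = -0.2450
Δθ = θ'−θ = -0.065401;  (v·dt/L) = 4.3000·0.1/2.4 = 0.179167
tan δ = Δθ·L/(v·dt) = -0.365029  →  δ = -0.3500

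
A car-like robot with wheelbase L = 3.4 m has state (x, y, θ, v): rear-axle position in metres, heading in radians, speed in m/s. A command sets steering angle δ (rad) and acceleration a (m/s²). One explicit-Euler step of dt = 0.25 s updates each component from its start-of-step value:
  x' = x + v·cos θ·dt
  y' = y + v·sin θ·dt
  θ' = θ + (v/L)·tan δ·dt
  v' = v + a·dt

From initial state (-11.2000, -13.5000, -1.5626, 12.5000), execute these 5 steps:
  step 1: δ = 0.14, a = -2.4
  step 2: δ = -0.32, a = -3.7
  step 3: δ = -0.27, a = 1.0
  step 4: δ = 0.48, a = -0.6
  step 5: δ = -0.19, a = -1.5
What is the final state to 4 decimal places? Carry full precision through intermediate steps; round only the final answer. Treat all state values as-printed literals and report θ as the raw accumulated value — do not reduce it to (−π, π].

(-12.0617, -27.6591, -1.6733, 10.7000)

after step 1 (δ=0.14, a=-2.4): (-11.174387, -16.624895, -1.433076, 11.900000)
after step 2 (δ=-0.32, a=-3.7): (-10.765963, -19.571726, -1.723042, 10.975000)
after step 3 (δ=-0.27, a=1.0): (-11.182075, -22.283739, -1.946382, 11.225000)
after step 4 (δ=0.48, a=-0.6): (-12.211456, -24.894374, -1.516686, 11.075000)
after step 5 (δ=-0.19, a=-1.5): (-12.061712, -27.659072, -1.673300, 10.700000)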